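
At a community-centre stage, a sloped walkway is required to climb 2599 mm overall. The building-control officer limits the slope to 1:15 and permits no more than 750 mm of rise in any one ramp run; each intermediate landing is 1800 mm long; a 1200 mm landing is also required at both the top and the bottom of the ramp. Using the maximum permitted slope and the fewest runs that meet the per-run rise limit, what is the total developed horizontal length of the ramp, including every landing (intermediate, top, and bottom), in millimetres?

⌈2599/750⌉ = 4 ramp runs. That means 3 intermediate landings.
Ramp run (horizontal) at 1:15: 2599 × 15 = 38985 mm.
3 intermediate landings contribute 3 × 1800 = 5400 mm.
Top and bottom landings: 2 × 1200 = 2400 mm.
Total = 38985 + 5400 + 2400 = 46785 mm.

46785 mm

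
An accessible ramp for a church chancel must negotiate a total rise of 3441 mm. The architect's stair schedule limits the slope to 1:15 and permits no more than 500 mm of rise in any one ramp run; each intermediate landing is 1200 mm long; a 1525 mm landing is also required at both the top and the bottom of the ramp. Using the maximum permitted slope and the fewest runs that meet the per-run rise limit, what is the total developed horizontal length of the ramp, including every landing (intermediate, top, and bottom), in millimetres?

3441 / 500 = 6.88, so 7 ramp runs are needed. That means 6 intermediate landings.
Horizontal run for 3441 mm of rise at 1:15 is 3441 × 15 = 51615 mm.
Intermediate landings: 6 × 1200 = 7200 mm.
Top and bottom landings: 2 × 1525 = 3050 mm.
Total = 51615 + 7200 + 3050 = 61865 mm.

61865 mm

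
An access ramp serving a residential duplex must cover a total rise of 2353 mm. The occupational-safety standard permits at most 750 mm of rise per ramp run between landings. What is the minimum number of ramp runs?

4 runs

⌈2353/750⌉ = 4 ramp runs.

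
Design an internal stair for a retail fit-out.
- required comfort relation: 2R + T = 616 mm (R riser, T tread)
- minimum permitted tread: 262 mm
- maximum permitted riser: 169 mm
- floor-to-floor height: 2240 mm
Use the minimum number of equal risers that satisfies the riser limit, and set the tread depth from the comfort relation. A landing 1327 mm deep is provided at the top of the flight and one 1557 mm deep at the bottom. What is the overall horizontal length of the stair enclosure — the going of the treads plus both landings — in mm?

2240 / 169 = 13.254 → round up to 14 risers.
R = 2240 ÷ 14 = 160 mm.
Tread T = 616 − 2 × 160 = 296 mm (≥ 262 mm).
Treads = 14 − 1 = 13; going = 13 × 296 = 3848 mm.
Add landings: 3848 + 1327 + 1557 = 6732 mm.

6732 mm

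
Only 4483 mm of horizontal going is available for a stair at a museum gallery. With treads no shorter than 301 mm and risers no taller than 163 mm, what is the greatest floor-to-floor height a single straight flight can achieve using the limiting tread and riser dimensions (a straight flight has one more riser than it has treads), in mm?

2445 mm

4483 / 301 = 14.89, so 14 treads fit.
Risers = treads + 1 = 15.
Maximum height = 15 × 163 = 2445 mm.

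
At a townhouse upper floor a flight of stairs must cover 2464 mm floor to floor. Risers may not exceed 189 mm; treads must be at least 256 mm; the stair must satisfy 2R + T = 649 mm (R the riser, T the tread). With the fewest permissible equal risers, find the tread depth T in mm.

297 mm

⌈2464/189⌉ = 14 risers.
R = 2464 ÷ 14 = 176 mm.
From 2R + T = 649: T = 649 − 352 = 297 mm.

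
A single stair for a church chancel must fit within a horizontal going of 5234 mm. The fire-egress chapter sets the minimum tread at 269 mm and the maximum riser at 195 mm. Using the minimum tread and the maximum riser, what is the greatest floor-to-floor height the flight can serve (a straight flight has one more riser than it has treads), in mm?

5234 / 269 = 19.46, so 19 treads fit.
Risers = treads + 1 = 20.
Maximum height = 20 × 195 = 3900 mm.

3900 mm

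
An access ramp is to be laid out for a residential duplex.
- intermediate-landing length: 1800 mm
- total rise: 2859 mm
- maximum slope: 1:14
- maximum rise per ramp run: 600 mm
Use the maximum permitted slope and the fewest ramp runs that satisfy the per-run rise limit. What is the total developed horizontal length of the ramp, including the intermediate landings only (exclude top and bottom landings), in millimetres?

47226 mm

⌈2859/600⌉ = 5 ramp runs. That means 4 intermediate landings.
Horizontal run for 2859 mm of rise at 1:14 is 2859 × 14 = 40026 mm.
Intermediate landings: 4 × 1800 = 7200 mm.
Developed length = 40026 + 7200 = 47226 mm.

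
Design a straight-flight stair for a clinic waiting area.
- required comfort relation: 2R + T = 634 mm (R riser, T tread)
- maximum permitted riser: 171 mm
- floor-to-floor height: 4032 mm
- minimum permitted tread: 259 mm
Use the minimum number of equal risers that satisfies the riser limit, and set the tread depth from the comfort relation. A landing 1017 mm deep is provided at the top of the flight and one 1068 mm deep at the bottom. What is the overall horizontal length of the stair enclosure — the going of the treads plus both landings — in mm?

4032 / 171 = 23.579 → round up to 24 risers.
Riser R = 4032 / 24 = 168 mm, within the 171 mm limit.
Tread T = 634 − 2 × 168 = 298 mm (≥ 259 mm).
Treads = 24 − 1 = 23; going = 23 × 298 = 6854 mm.
Add landings: 6854 + 1017 + 1068 = 8939 mm.

8939 mm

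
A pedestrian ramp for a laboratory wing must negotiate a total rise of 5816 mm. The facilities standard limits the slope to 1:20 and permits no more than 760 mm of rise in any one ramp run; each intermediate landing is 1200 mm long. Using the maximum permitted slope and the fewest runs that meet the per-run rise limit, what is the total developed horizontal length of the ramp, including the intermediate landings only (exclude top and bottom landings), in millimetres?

5816 / 760 = 7.65, so 8 ramp runs are needed. That means 7 intermediate landings.
Horizontal run for 5816 mm of rise at 1:20 is 5816 × 20 = 116320 mm.
Intermediate landings: 7 × 1200 = 8400 mm.
Developed length = 116320 + 8400 = 124720 mm.

124720 mm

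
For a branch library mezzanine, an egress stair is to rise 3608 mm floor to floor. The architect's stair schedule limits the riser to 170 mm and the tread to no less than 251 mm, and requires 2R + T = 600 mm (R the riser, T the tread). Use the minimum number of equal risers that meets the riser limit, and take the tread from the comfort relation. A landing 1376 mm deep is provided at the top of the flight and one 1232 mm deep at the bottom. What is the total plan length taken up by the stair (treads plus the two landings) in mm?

At most 170 each: 3608/170 = 21.22, giving 22 risers.
R = 3608 ÷ 22 = 164 mm.
From 2R + T = 600: T = 600 − 328 = 272 mm.
22 risers give 21 treads; going = 21 × 272 = 5712 mm.
Enclosure = 5712 + 1376 + 1232 = 8320 mm.

8320 mm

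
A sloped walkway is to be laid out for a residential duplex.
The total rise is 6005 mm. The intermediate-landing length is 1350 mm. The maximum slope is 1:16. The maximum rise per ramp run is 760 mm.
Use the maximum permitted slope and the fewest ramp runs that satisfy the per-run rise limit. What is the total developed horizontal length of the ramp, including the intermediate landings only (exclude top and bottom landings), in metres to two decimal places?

105.53 m

6005 / 760 = 7.90, so 8 ramp runs are needed. That means 7 intermediate landings.
Horizontal run for 6005 mm of rise at 1:16 is 6005 × 16 = 96080 mm.
7 intermediate landings contribute 7 × 1350 = 9450 mm.
Total developed length = 96080 + 9450 = 105530 mm.
= 105.53 m.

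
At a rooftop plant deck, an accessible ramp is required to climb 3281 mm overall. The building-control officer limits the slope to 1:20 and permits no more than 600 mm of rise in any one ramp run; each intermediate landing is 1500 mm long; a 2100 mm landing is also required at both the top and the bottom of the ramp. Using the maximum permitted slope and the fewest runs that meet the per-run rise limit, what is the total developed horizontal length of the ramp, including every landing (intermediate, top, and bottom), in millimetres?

77320 mm

At most 600 each: 3281/600 = 5.47, giving 6 ramp runs. That means 5 intermediate landings.
Ramp run (horizontal) at 1:20: 3281 × 20 = 65620 mm.
Intermediate landings: 5 × 1500 = 7500 mm.
Top and bottom landings: 2 × 2100 = 4200 mm.
Total = 65620 + 7500 + 4200 = 77320 mm.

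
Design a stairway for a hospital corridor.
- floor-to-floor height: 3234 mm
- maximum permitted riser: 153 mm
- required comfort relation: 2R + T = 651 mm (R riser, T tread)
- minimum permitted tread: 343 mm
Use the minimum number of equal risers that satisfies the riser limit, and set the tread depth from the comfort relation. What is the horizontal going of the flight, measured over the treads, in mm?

7497 mm

3234 / 153 = 21.137 → round up to 22 risers.
Each riser is 3234/22 = 147 mm (≤ 153 mm).
T = 651 − 2·147 = 357 mm, which satisfies the 343 mm minimum.
Treads = 22 − 1 = 21; going = 21 × 357 = 7497 mm.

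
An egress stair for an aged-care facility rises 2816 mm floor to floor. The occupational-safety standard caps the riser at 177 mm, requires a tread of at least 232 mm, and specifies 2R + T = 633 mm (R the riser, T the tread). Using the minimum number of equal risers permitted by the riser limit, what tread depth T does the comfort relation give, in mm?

2816 / 177 = 15.910 → round up to 16 risers.
Each riser is 2816/16 = 176 mm (≤ 177 mm).
Tread T = 633 − 2 × 176 = 281 mm (≥ 232 mm).

281 mm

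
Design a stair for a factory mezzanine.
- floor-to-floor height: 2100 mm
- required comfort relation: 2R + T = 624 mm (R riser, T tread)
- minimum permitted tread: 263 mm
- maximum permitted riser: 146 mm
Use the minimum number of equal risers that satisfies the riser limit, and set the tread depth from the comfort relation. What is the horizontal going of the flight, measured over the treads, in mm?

2100 / 146 = 14.38, so 15 risers are needed.
Riser R = 2100 / 15 = 140 mm, within the 146 mm limit.
From 2R + T = 624: T = 624 − 280 = 344 mm.
Treads = 15 − 1 = 14; going = 14 × 344 = 4816 mm.

4816 mm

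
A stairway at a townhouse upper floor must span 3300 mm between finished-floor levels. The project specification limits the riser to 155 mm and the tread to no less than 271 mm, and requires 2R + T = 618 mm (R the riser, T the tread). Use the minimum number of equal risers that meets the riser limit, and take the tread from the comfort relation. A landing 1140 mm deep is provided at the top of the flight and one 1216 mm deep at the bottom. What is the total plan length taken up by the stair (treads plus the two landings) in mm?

9034 mm

3300 / 155 = 21.290 → round up to 22 risers.
Riser R = 3300 / 22 = 150 mm, within the 155 mm limit.
From 2R + T = 618: T = 618 − 300 = 318 mm.
Going = (22 − 1) × 318 = 6678 mm.
Enclosure = 6678 + 1140 + 1216 = 9034 mm.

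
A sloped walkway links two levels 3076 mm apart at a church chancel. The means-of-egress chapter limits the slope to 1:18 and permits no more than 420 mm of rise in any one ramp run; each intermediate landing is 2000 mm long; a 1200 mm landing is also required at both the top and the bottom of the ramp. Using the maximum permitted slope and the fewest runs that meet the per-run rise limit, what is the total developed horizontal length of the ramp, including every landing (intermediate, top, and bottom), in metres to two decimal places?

At most 420 each: 3076/420 = 7.32, giving 8 ramp runs. That means 7 intermediate landings.
Ramp run (horizontal) at 1:18: 3076 × 18 = 55368 mm.
7 intermediate landings contribute 7 × 2000 = 14000 mm.
Top and bottom landings: 2 × 1200 = 2400 mm.
Total = 55368 + 14000 + 2400 = 71768 mm.
= 71.77 m.

71.77 m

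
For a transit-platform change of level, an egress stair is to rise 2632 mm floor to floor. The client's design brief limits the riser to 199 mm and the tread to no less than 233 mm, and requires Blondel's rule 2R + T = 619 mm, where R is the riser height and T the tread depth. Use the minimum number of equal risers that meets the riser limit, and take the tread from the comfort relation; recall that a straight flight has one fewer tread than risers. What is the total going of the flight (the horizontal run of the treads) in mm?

3159 mm

2632 / 199 = 13.23, so 14 risers are needed.
R = 2632 ÷ 14 = 188 mm.
Tread T = 619 − 2 × 188 = 243 mm (≥ 233 mm).
Treads = 14 − 1 = 13; going = 13 × 243 = 3159 mm.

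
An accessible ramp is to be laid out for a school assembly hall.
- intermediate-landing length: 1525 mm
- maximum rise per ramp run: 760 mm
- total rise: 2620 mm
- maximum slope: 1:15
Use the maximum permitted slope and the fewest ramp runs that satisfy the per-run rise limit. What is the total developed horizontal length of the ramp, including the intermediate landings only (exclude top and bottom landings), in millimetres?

43875 mm

2620 / 760 = 3.447 → round up to 4 ramp runs. That means 3 intermediate landings.
Horizontal run for 2620 mm of rise at 1:15 is 2620 × 15 = 39300 mm.
3 intermediate landings contribute 3 × 1525 = 4575 mm.
Total developed length = 39300 + 4575 = 43875 mm.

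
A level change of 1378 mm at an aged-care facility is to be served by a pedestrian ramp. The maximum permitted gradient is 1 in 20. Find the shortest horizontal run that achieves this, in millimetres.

At 1:20 the run is 20 × 1378 = 27560 mm.

27560 mm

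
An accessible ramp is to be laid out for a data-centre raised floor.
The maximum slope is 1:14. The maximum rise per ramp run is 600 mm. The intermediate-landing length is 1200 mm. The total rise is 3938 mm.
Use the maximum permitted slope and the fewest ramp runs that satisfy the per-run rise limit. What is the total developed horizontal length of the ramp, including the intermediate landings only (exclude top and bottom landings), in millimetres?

At most 600 each: 3938/600 = 6.56, giving 7 ramp runs. That means 6 intermediate landings.
Horizontal run for 3938 mm of rise at 1:14 is 3938 × 14 = 55132 mm.
Intermediate landings: 6 × 1200 = 7200 mm.
Developed length = 55132 + 7200 = 62332 mm.

62332 mm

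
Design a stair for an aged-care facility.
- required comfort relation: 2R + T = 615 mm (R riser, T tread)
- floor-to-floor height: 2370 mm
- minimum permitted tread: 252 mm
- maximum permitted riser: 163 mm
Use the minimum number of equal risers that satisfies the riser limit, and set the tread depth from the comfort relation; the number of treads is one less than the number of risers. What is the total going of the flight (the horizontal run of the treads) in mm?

4186 mm

2370 / 163 = 14.54, so 15 risers are needed.
Riser R = 2370 / 15 = 158 mm, within the 163 mm limit.
T = 615 − 2·158 = 299 mm, which satisfies the 252 mm minimum.
15 risers give 14 treads; going = 14 × 299 = 4186 mm.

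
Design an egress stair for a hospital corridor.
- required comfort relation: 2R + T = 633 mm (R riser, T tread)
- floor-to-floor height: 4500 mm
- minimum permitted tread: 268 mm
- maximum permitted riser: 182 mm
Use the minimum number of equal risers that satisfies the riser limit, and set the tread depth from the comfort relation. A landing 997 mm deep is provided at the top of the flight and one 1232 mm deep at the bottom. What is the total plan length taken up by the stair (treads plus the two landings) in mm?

8781 mm

4500 / 182 = 24.725 → round up to 25 risers.
Riser R = 4500 / 25 = 180 mm, within the 182 mm limit.
From 2R + T = 633: T = 633 − 360 = 273 mm.
Treads = 25 − 1 = 24; going = 24 × 273 = 6552 mm.
Enclosure = 6552 + 997 + 1232 = 8781 mm.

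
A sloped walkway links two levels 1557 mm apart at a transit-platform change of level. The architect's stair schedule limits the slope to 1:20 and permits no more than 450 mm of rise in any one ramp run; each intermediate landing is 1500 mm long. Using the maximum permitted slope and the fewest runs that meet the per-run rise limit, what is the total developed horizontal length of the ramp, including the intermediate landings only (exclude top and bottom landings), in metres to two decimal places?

35.64 m

1557 / 450 = 3.460 → round up to 4 ramp runs. That means 3 intermediate landings.
Horizontal run for 1557 mm of rise at 1:20 is 1557 × 20 = 31140 mm.
Intermediate landings: 3 × 1500 = 4500 mm.
Developed length = 31140 + 4500 = 35640 mm.
= 35.64 m.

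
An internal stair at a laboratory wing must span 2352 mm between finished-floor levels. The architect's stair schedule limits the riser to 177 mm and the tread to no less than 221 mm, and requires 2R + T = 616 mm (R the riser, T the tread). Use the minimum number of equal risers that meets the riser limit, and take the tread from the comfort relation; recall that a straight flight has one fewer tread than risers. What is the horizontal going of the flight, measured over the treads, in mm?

3640 mm

2352 / 177 = 13.29, so 14 risers are needed.
Riser R = 2352 / 14 = 168 mm, within the 177 mm limit.
From 2R + T = 616: T = 616 − 336 = 280 mm.
Going = (14 − 1) × 280 = 3640 mm.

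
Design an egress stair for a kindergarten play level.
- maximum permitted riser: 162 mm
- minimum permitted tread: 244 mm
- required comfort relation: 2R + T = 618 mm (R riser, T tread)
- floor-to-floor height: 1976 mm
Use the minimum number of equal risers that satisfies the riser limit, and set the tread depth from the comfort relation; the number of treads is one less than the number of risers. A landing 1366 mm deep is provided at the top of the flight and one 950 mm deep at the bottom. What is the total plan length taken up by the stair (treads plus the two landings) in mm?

6084 mm

⌈1976/162⌉ = 13 risers.
Each riser is 1976/13 = 152 mm (≤ 162 mm).
From 2R + T = 618: T = 618 − 304 = 314 mm.
Going = (13 − 1) × 314 = 3768 mm.
Enclosure = 3768 + 1366 + 950 = 6084 mm.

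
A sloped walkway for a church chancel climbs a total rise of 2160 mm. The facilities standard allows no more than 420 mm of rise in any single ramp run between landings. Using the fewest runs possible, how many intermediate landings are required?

At most 420 each: 2160/420 = 5.14, giving 6 ramp runs.
6 runs are separated by 5 intermediate landings.

5 intermediate landings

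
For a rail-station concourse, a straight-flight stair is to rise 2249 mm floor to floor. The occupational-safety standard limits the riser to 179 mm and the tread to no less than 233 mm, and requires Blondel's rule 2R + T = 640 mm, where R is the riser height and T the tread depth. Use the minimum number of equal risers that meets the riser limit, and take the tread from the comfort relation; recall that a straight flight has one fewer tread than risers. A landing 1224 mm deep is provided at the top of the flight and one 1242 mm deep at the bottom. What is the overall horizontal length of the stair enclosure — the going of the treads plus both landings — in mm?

5994 mm

2249 / 179 = 12.564 → round up to 13 risers.
R = 2249 ÷ 13 = 173 mm.
From 2R + T = 640: T = 640 − 346 = 294 mm.
Going = (13 − 1) × 294 = 3528 mm.
Enclosure = 3528 + 1224 + 1242 = 5994 mm.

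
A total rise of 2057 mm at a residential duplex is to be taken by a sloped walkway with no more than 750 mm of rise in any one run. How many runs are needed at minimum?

3 runs

2057 / 750 = 2.743 → round up to 3 ramp runs.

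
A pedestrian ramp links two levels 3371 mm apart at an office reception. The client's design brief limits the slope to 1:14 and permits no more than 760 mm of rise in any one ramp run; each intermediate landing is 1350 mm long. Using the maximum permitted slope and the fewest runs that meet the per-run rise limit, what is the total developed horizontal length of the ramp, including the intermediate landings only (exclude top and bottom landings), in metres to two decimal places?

52.59 m

⌈3371/760⌉ = 5 ramp runs. That means 4 intermediate landings.
Horizontal run for 3371 mm of rise at 1:14 is 3371 × 14 = 47194 mm.
Intermediate landings: 4 × 1350 = 5400 mm.
Total developed length = 47194 + 5400 = 52594 mm.
= 52.59 m.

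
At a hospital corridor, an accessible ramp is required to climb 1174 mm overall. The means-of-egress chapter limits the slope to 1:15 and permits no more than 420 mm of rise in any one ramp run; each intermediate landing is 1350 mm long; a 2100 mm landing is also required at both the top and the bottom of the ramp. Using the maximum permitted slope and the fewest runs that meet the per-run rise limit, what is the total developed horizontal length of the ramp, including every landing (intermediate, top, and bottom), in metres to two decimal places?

24.51 m

1174 / 420 = 2.80, so 3 ramp runs are needed. That means 2 intermediate landings.
Ramp run (horizontal) at 1:15: 1174 × 15 = 17610 mm.
2 intermediate landings contribute 2 × 1350 = 2700 mm.
Top and bottom landings: 2 × 2100 = 4200 mm.
Total = 17610 + 2700 + 4200 = 24510 mm.
= 24.51 m.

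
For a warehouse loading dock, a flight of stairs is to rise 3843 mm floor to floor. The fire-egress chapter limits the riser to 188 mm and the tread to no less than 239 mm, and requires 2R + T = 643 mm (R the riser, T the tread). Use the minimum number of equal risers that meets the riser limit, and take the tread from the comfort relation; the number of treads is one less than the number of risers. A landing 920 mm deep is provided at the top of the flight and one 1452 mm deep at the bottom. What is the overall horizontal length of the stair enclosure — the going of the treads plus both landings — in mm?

3843 / 188 = 20.44, so 21 risers are needed.
Each riser is 3843/21 = 183 mm (≤ 188 mm).
From 2R + T = 643: T = 643 − 366 = 277 mm.
Going = (21 − 1) × 277 = 5540 mm.
Enclosure = 5540 + 920 + 1452 = 7912 mm.

7912 mm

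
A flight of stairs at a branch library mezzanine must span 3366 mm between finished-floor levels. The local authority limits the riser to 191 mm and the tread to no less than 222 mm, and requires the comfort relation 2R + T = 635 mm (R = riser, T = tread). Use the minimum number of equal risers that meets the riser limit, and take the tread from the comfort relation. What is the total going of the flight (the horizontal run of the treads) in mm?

⌈3366/191⌉ = 18 risers.
Each riser is 3366/18 = 187 mm (≤ 191 mm).
From 2R + T = 635: T = 635 − 374 = 261 mm.
18 risers give 17 treads; going = 17 × 261 = 4437 mm.

4437 mm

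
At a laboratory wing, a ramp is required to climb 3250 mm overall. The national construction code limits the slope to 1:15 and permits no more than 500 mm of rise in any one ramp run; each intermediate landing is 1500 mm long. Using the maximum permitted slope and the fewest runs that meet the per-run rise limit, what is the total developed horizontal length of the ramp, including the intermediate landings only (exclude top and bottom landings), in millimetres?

57750 mm

⌈3250/500⌉ = 7 ramp runs. That means 6 intermediate landings.
Horizontal run for 3250 mm of rise at 1:15 is 3250 × 15 = 48750 mm.
6 intermediate landings contribute 6 × 1500 = 9000 mm.
Developed length = 48750 + 9000 = 57750 mm.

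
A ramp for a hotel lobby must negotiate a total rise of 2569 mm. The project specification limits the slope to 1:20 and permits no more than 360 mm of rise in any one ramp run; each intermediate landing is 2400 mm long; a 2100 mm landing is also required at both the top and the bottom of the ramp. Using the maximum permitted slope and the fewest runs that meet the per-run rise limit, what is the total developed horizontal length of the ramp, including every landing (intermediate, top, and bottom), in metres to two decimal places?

⌈2569/360⌉ = 8 ramp runs. That means 7 intermediate landings.
Horizontal run for 2569 mm of rise at 1:20 is 2569 × 20 = 51380 mm.
7 intermediate landings contribute 7 × 2400 = 16800 mm.
Top and bottom landings: 2 × 2100 = 4200 mm.
Total = 51380 + 16800 + 4200 = 72380 mm.
= 72.38 m.

72.38 m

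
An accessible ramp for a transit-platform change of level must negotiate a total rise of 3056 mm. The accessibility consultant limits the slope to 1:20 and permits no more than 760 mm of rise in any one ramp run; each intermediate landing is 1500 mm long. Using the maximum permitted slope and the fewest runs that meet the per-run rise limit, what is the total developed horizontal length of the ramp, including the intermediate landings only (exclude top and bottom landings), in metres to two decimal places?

⌈3056/760⌉ = 5 ramp runs. That means 4 intermediate landings.
Horizontal run for 3056 mm of rise at 1:20 is 3056 × 20 = 61120 mm.
4 intermediate landings contribute 4 × 1500 = 6000 mm.
Total developed length = 61120 + 6000 = 67120 mm.
= 67.12 m.

67.12 m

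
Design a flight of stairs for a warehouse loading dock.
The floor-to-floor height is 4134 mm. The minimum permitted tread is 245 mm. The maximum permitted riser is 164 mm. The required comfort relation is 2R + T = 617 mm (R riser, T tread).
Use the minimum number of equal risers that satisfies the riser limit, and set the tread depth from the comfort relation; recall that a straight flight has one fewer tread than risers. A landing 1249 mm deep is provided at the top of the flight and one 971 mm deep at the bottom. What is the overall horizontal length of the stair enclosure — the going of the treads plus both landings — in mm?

At most 164 each: 4134/164 = 25.21, giving 26 risers.
R = 4134 ÷ 26 = 159 mm.
From 2R + T = 617: T = 617 − 318 = 299 mm.
Treads = 26 − 1 = 25; going = 25 × 299 = 7475 mm.
Add landings: 7475 + 1249 + 971 = 9695 mm.

9695 mm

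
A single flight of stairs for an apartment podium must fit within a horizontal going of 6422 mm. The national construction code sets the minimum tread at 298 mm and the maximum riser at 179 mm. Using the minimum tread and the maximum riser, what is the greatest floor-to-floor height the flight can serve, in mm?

Treads that fit: ⌊6422 / 298⌋ = 21.
Risers = treads + 1 = 22.
Maximum height = 22 × 179 = 3938 mm.

3938 mm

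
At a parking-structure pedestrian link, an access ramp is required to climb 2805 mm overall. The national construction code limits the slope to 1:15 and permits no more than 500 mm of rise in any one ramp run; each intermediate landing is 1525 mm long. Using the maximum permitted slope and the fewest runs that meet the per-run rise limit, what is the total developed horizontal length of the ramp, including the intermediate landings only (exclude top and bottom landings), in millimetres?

2805 / 500 = 5.61, so 6 ramp runs are needed. That means 5 intermediate landings.
Ramp run (horizontal) at 1:15: 2805 × 15 = 42075 mm.
5 intermediate landings contribute 5 × 1525 = 7625 mm.
Developed length = 42075 + 7625 = 49700 mm.

49700 mm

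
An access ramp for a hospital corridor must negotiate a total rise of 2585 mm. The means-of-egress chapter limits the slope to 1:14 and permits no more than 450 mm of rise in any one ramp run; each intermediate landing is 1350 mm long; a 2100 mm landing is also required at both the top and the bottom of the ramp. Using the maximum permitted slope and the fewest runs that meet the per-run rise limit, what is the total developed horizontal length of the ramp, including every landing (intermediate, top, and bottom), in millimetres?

47140 mm

2585 / 450 = 5.74, so 6 ramp runs are needed. That means 5 intermediate landings.
Horizontal run for 2585 mm of rise at 1:14 is 2585 × 14 = 36190 mm.
5 intermediate landings contribute 5 × 1350 = 6750 mm.
Top and bottom landings: 2 × 2100 = 4200 mm.
Total = 36190 + 6750 + 4200 = 47140 mm.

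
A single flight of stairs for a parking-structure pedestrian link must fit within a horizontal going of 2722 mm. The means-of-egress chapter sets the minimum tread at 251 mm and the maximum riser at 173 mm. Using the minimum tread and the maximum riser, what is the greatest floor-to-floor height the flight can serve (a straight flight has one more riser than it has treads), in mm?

1903 mm

2722 / 251 = 10.84, so 10 treads fit.
Risers = treads + 1 = 11.
Maximum height = 11 × 173 = 1903 mm.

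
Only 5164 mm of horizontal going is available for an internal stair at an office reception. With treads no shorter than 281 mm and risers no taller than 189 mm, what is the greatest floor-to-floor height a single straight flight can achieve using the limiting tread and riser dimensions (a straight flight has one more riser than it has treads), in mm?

3591 mm

5164 / 281 = 18.38, so 18 treads fit.
Risers = treads + 1 = 19.
Maximum height = 19 × 189 = 3591 mm.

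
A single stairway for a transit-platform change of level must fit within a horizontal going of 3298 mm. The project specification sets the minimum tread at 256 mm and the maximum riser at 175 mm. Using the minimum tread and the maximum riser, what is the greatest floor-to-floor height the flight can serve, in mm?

2275 mm

Treads that fit: ⌊3298 / 256⌋ = 12.
Risers = treads + 1 = 13.
Maximum height = 13 × 175 = 2275 mm.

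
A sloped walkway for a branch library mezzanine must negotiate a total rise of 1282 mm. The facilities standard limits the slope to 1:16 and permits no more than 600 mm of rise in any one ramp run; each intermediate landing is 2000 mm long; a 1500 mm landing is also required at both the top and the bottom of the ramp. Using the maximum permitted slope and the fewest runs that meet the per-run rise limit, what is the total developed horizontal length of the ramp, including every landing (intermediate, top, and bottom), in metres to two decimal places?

27.51 m

1282 / 600 = 2.14, so 3 ramp runs are needed. That means 2 intermediate landings.
Ramp run (horizontal) at 1:16: 1282 × 16 = 20512 mm.
2 intermediate landings contribute 2 × 2000 = 4000 mm.
Top and bottom landings: 2 × 1500 = 3000 mm.
Total = 20512 + 4000 + 3000 = 27512 mm.
= 27.51 m.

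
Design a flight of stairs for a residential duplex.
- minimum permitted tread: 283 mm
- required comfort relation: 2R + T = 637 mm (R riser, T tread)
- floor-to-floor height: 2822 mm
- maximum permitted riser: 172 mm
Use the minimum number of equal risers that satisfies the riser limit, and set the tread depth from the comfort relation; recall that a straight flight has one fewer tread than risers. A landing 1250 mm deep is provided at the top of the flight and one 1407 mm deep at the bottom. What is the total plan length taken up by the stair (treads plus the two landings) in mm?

7537 mm

⌈2822/172⌉ = 17 risers.
Each riser is 2822/17 = 166 mm (≤ 172 mm).
From 2R + T = 637: T = 637 − 332 = 305 mm.
Treads = 17 − 1 = 16; going = 16 × 305 = 4880 mm.
Enclosure = 4880 + 1250 + 1407 = 7537 mm.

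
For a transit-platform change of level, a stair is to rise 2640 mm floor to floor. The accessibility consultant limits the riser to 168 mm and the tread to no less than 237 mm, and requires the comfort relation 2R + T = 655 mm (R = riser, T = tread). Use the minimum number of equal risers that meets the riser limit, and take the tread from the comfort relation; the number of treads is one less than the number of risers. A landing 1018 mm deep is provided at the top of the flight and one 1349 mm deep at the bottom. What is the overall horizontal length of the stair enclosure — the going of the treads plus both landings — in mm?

⌈2640/168⌉ = 16 risers.
Riser R = 2640 / 16 = 165 mm, within the 168 mm limit.
T = 655 − 2·165 = 325 mm, which satisfies the 237 mm minimum.
Treads = 16 − 1 = 15; going = 15 × 325 = 4875 mm.
Add landings: 4875 + 1018 + 1349 = 7242 mm.

7242 mm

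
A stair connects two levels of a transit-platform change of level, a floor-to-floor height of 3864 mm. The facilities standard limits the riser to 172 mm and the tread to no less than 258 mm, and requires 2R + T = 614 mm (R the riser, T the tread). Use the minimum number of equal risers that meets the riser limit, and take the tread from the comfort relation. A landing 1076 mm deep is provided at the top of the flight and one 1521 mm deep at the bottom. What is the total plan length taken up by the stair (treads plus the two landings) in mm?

At most 172 each: 3864/172 = 22.47, giving 23 risers.
Riser R = 3864 / 23 = 168 mm, within the 172 mm limit.
From 2R + T = 614: T = 614 − 336 = 278 mm.
23 risers give 22 treads; going = 22 × 278 = 6116 mm.
Add landings: 6116 + 1076 + 1521 = 8713 mm.

8713 mm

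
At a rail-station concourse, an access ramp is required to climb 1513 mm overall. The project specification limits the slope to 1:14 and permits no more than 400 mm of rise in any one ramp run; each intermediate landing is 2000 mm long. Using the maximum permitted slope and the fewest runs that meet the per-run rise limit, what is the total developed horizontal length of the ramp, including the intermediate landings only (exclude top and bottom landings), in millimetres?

At most 400 each: 1513/400 = 3.78, giving 4 ramp runs. That means 3 intermediate landings.
Ramp run (horizontal) at 1:14: 1513 × 14 = 21182 mm.
Intermediate landings: 3 × 2000 = 6000 mm.
Developed length = 21182 + 6000 = 27182 mm.

27182 mm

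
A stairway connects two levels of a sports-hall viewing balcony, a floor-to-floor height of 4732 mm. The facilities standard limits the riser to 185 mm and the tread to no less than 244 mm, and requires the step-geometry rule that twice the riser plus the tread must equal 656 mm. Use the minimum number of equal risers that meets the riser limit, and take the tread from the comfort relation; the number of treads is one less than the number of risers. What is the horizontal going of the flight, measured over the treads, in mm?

At most 185 each: 4732/185 = 25.58, giving 26 risers.
R = 4732 ÷ 26 = 182 mm.
T = 656 − 2·182 = 292 mm, which satisfies the 244 mm minimum.
Going = (26 − 1) × 292 = 7300 mm.

7300 mm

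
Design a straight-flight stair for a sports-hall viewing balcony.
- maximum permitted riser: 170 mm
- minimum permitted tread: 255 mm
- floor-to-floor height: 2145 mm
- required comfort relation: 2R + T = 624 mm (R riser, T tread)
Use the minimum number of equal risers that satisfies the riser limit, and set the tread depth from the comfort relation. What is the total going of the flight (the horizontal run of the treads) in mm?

3528 mm

2145 / 170 = 12.62, so 13 risers are needed.
R = 2145 ÷ 13 = 165 mm.
From 2R + T = 624: T = 624 − 330 = 294 mm.
Treads = 13 − 1 = 12; going = 12 × 294 = 3528 mm.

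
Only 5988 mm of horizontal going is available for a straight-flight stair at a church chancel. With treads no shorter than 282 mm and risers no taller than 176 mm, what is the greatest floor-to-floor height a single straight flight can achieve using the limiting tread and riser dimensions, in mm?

5988 / 282 = 21.23, so 21 treads fit.
Risers = treads + 1 = 22.
Maximum height = 22 × 176 = 3872 mm.

3872 mm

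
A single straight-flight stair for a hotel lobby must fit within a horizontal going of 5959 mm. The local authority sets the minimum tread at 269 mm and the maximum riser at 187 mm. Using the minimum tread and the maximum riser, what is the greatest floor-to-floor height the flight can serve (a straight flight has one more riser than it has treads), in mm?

4301 mm

Treads that fit: ⌊5959 / 269⌋ = 22.
Risers = treads + 1 = 23.
Maximum height = 23 × 187 = 4301 mm.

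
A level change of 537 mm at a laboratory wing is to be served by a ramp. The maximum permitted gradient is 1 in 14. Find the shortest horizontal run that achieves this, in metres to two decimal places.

At 1:14 the run is 14 × 537 = 7518 mm.
7518 mm = 7.52 m.

7.52 m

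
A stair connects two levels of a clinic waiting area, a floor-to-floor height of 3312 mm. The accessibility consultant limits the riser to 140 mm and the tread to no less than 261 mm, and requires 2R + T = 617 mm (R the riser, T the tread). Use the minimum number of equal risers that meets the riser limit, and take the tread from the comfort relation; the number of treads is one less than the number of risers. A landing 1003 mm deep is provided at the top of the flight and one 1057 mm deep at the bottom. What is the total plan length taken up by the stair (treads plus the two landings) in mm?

9903 mm

⌈3312/140⌉ = 24 risers.
Riser R = 3312 / 24 = 138 mm, within the 140 mm limit.
T = 617 − 2·138 = 341 mm, which satisfies the 261 mm minimum.
24 risers give 23 treads; going = 23 × 341 = 7843 mm.
Add landings: 7843 + 1003 + 1057 = 9903 mm.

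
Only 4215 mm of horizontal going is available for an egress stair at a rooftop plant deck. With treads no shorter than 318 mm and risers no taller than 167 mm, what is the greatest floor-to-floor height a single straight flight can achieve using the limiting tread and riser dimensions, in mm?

Treads that fit: ⌊4215 / 318⌋ = 13.
Risers = treads + 1 = 14.
Maximum height = 14 × 167 = 2338 mm.

2338 mm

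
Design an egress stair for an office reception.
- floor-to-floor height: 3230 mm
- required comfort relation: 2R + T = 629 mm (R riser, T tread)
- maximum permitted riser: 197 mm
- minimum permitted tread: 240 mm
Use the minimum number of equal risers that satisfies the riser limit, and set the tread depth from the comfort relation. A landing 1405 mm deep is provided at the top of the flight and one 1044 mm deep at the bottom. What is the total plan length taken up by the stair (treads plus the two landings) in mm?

6433 mm

⌈3230/197⌉ = 17 risers.
Riser R = 3230 / 17 = 190 mm, within the 197 mm limit.
Tread T = 629 − 2 × 190 = 249 mm (≥ 240 mm).
Treads = 17 − 1 = 16; going = 16 × 249 = 3984 mm.
Enclosure = 3984 + 1405 + 1044 = 6433 mm.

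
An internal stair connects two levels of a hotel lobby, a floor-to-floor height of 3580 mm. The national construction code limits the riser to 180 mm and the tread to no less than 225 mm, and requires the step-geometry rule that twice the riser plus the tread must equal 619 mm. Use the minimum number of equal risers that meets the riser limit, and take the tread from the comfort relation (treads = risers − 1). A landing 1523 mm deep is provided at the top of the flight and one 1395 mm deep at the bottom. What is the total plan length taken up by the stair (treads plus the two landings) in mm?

3580 / 180 = 19.89, so 20 risers are needed.
Each riser is 3580/20 = 179 mm (≤ 180 mm).
From 2R + T = 619: T = 619 − 358 = 261 mm.
20 risers give 19 treads; going = 19 × 261 = 4959 mm.
Enclosure = 4959 + 1523 + 1395 = 7877 mm.

7877 mm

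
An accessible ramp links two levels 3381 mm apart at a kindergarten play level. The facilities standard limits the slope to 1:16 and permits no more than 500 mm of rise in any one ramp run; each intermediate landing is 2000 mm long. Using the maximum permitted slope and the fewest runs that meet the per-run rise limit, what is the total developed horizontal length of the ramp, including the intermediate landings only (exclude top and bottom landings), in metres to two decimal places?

66.10 m

3381 / 500 = 6.762 → round up to 7 ramp runs. That means 6 intermediate landings.
Ramp run (horizontal) at 1:16: 3381 × 16 = 54096 mm.
6 intermediate landings contribute 6 × 2000 = 12000 mm.
Developed length = 54096 + 12000 = 66096 mm.
= 66.10 m.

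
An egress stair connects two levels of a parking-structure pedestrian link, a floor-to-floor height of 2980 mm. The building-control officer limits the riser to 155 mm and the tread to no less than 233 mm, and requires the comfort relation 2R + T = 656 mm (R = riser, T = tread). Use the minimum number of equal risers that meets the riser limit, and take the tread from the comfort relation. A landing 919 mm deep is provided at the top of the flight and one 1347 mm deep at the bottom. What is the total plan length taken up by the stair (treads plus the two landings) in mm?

9068 mm

At most 155 each: 2980/155 = 19.23, giving 20 risers.
R = 2980 ÷ 20 = 149 mm.
T = 656 − 2·149 = 358 mm, which satisfies the 233 mm minimum.
20 risers give 19 treads; going = 19 × 358 = 6802 mm.
Enclosure = 6802 + 919 + 1347 = 9068 mm.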